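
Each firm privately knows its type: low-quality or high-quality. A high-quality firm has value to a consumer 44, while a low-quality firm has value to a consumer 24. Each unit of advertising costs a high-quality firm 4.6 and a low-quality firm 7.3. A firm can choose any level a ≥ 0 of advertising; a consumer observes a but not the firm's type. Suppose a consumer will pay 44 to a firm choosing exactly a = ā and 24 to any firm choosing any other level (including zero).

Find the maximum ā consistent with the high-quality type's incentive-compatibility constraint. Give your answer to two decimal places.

Choosing ā yields the high-quality type 44 − 4.6·ā; choosing zero yields 24.
The high-quality type is indifferent at 44 − 4.6·ā = 24, i.e. ā = (44 − 24) / 4.6 ≈ 4.35.
For any ā above 4.35 the high-quality type would rather pool at zero, so separation collapses.

4.35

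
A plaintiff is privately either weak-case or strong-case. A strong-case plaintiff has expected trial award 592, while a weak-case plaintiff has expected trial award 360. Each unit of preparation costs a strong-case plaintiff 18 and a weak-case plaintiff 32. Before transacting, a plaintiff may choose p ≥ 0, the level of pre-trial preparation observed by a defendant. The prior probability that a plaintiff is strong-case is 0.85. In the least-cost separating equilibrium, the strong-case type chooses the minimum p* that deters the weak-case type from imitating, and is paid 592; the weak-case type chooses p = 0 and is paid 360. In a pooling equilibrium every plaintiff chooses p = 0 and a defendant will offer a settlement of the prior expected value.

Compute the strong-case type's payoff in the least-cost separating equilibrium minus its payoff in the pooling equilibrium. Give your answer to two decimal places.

Least-cost separating signal: p* solves 360 = 592 − 32·p*, so p* = (592 − 360)/32 = 7.25.
Strong-case type's separating payoff: 592 − 18 × p* = 592 − 18 × (592 − 360)/32 = 592 − 4176/32 = 461.5.
Pooling payoff: 0.85 × 592 + 0.15 × 360 = 557.2.
Difference: 461.5 − 557.2 = -95.70.
The strong-case type would prefer the pooling outcome.

-95.70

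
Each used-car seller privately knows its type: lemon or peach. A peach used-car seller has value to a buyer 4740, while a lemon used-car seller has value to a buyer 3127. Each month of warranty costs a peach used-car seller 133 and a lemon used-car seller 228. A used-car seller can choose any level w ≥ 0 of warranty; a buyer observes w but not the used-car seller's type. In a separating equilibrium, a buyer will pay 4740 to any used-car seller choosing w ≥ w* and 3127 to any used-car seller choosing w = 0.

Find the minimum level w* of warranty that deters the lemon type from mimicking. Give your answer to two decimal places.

7.07

A lemon used-car seller choosing w = 0 receives 3127.
Imitating at w* instead would pay 4740 at cost 228·w*, netting 4740 − 228·w*.
Indifference: 3127 = 4740 − 228·w*, so w* = (4740 − 3127) / 228 ≈ 7.07.
At w* the lemon type's incentive constraint just binds; the peach type strictly prefers w* since its per-unit cost is lower.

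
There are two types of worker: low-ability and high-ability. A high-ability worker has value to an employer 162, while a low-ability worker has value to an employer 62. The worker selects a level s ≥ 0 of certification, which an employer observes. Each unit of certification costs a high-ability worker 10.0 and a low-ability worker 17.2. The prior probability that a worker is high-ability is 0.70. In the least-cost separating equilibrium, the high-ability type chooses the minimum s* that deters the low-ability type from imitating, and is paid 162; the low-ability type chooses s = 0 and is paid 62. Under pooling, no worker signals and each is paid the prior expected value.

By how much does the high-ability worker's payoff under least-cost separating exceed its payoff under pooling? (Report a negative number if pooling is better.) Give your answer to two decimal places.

Least-cost separating signal: s* solves 62 = 162 − 17.2·s*, so s* = (162 − 62)/17.2 ≈ 5.8140.
High-ability type's separating payoff: 162 − 10.0 × s* = 162 − 10.0 × (162 − 62)/17.2 = 162 − 1000/17.2 ≈ 103.8605.
Pooling payoff: 0.70 × 162 + 0.30 × 62 = 132.
Difference: 103.8605 − 132 = -28.1395, i.e. -28.14 to two decimal places.
The high-ability type would prefer the pooling outcome.

-28.14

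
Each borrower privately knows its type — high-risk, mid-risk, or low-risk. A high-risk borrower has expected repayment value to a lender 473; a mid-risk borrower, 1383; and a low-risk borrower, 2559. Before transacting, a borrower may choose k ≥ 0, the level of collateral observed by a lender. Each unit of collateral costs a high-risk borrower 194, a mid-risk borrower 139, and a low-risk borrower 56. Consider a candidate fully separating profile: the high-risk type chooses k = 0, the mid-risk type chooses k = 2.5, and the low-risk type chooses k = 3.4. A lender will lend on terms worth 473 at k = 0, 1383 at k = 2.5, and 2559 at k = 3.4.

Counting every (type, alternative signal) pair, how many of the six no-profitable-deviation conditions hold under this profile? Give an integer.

3

Mid-risk (own payoff 1383 − 139×2.5 = 1035.5): to k=0 gives 473 → no gain ✓; to k=3.4 gives 2559 − 139×3.4 = 2086.4 → profitable ✗.
Low-risk (own payoff 2559 − 56×3.4 = 2368.6): to k=0 gives 473 → no gain ✓; to k=2.5 gives 1383 − 56×2.5 = 1243 → no gain ✓.
High-risk (own payoff 473): to k=2.5 gives 1383 − 194×2.5 = 898 → profitable ✗; to k=3.4 gives 2559 − 194×3.4 = 1899.4 → profitable ✗.
3 of the 6 constraints hold; not an equilibrium.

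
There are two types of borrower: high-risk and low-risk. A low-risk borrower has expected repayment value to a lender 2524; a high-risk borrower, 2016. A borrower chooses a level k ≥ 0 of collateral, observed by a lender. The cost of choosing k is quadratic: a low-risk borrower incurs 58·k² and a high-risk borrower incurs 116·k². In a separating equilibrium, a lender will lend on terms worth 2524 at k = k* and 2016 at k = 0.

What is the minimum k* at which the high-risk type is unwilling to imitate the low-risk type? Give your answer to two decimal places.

The high-risk type at k = 0 receives 2016; imitating at k* yields 2524 − 116·k*².
Indifference: 2016 = 2524 − 116·k*², so k*² = (2524 − 2016) / 116 ≈ 4.3793.
k* = √4.3793 ≈ 2.09.

2.09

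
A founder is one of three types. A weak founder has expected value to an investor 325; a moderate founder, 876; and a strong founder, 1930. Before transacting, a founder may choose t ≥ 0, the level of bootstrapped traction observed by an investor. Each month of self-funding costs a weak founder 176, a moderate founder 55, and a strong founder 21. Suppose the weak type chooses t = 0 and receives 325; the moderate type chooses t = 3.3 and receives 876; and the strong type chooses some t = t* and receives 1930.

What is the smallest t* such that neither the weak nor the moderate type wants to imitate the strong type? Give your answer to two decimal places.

22.46

Weak type (on-path payoff 325) won't mimic when 325 ≥ 1930 − 176·t*, i.e. t* ≥ 9.12.
Moderate type (on-path payoff 876 − 55×3.3 = 694.5) won't mimic when 694.5 ≥ 1930 − 55·t*, i.e. t* ≥ 22.46.
Both must hold, so t* = max(9.12, 22.46) = 22.46. The moderate type's constraint binds.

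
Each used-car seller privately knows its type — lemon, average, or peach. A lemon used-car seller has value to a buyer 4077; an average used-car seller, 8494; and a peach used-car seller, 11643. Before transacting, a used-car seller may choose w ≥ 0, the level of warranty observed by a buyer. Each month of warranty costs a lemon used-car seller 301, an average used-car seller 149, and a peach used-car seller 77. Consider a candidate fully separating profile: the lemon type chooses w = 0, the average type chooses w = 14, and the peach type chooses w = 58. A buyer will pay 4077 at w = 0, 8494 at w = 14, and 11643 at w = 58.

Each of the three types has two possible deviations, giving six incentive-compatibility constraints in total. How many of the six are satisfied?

Peach (own payoff 11643 − 77×58 = 7177): to w=0 gives 4077 → no gain ✓; to w=14 gives 8494 − 77×14 = 7416 → profitable ✗.
Average (own payoff 8494 − 149×14 = 6408): to w=0 gives 4077 → no gain ✓; to w=58 gives 11643 − 149×58 = 3001 → no gain ✓.
Lemon (own payoff 4077): to w=14 gives 8494 − 301×14 = 4280 → profitable ✗; to w=58 gives 11643 − 301×58 = -5815 → no gain ✓.
4 of the 6 constraints hold; not an equilibrium.

4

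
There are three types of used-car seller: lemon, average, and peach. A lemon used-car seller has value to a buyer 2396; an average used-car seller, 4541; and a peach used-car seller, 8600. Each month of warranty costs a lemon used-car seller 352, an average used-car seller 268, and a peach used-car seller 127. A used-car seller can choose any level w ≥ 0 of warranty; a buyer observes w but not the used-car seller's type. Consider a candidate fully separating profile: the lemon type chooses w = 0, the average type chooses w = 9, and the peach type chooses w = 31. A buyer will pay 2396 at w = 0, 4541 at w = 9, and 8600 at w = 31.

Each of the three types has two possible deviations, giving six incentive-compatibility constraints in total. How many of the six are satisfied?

Peach (own payoff 8600 − 127×31 = 4663): to w=0 gives 2396 → no gain ✓; to w=9 gives 4541 − 127×9 = 3398 → no gain ✓.
Average (own payoff 4541 − 268×9 = 2129): to w=0 gives 2396 → profitable ✗; to w=31 gives 8600 − 268×31 = 292 → no gain ✓.
Lemon (own payoff 2396): to w=9 gives 4541 − 352×9 = 1373 → no gain ✓; to w=31 gives 8600 − 352×31 = -2312 → no gain ✓.
5 of the 6 constraints hold; not an equilibrium.

5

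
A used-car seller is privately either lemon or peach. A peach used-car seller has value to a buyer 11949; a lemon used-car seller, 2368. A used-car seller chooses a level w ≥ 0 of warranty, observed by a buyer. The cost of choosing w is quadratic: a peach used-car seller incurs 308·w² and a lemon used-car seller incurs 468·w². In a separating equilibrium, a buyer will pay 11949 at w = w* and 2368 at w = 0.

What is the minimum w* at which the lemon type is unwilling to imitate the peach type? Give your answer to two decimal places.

The lemon type at w = 0 receives 2368; imitating at w* yields 11949 − 468·w*².
Indifference: 2368 = 11949 − 468·w*², so w*² = (11949 − 2368) / 468 ≈ 20.4722.
w* = √20.4722 ≈ 4.52.

4.52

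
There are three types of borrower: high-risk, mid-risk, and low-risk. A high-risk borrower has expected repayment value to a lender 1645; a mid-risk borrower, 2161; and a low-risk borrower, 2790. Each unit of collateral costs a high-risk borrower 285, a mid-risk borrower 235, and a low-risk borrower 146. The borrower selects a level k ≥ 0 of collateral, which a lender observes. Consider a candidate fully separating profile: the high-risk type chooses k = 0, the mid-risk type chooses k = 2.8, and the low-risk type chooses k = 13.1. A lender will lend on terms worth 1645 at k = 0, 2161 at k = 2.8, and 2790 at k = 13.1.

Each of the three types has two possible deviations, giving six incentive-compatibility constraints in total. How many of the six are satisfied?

3

High-risk (own payoff 1645): to k=2.8 gives 2161 − 285×2.8 = 1363 → no gain ✓; to k=13.1 gives 2790 − 285×13.1 = -943.5 → no gain ✓.
Mid-risk (own payoff 2161 − 235×2.8 = 1503): to k=0 gives 1645 → profitable ✗; to k=13.1 gives 2790 − 235×13.1 = -288.5 → no gain ✓.
Low-risk (own payoff 2790 − 146×13.1 = 877.4): to k=0 gives 1645 → profitable ✗; to k=2.8 gives 2161 − 146×2.8 = 1752.2 → profitable ✗.
3 of the 6 constraints hold; not an equilibrium.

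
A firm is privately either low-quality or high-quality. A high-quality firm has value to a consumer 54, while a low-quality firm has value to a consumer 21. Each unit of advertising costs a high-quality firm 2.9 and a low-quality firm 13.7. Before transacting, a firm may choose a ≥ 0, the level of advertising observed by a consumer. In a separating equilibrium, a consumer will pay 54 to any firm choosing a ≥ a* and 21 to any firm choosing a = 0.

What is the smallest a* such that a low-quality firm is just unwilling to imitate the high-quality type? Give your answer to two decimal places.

2.41

A low-quality firm choosing a = 0 receives 21.
Imitating at a* instead would pay 54 at cost 13.7·a*, netting 54 − 13.7·a*.
Indifference: 21 = 54 − 13.7·a*, so a* = (54 − 21) / 13.7 ≈ 2.41.
At a* the low-quality type's incentive constraint just binds; the high-quality type strictly prefers a* since its per-unit cost is lower.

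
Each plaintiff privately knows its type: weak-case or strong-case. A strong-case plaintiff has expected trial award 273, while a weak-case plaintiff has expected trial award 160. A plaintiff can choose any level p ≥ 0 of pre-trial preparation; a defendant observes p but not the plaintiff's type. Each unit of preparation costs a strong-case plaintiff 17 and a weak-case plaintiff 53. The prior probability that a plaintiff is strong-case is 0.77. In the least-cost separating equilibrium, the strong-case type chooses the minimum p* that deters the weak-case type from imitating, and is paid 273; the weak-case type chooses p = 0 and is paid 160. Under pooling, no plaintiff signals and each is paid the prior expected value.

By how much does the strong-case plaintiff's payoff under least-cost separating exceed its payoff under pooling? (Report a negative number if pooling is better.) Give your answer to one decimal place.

Least-cost separating signal: p* solves 160 = 273 − 53·p*, so p* = (273 − 160)/53 ≈ 2.1321.
Strong-case type's separating payoff: 273 − 17 × p* = 273 − 17 × (273 − 160)/53 = 273 − 1921/53 ≈ 236.755.
Pooling payoff: 0.77 × 273 + 0.23 × 160 = 247.01.
Difference: 236.755 − 247.01 = -10.255, i.e. -10.3 to one decimal place.
The strong-case type would prefer the pooling outcome.

-10.3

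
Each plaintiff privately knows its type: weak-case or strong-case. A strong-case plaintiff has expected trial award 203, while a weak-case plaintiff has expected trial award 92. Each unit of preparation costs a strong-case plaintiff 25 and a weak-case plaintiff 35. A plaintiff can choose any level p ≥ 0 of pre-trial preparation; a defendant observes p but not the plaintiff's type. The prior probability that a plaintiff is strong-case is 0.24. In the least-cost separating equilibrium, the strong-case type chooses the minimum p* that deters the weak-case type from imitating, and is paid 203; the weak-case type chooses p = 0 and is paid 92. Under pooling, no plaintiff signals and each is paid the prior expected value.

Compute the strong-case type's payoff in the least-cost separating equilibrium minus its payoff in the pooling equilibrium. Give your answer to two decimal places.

5.07

Least-cost separating signal: p* solves 92 = 203 − 35·p*, so p* = (203 − 92)/35 ≈ 3.1714.
Strong-case type's separating payoff: 203 − 25 × p* = 203 − 25 × (203 − 92)/35 = 203 − 2775/35 ≈ 123.7143.
Pooling payoff: 0.24 × 203 + 0.76 × 92 = 118.64.
Difference: 123.7143 − 118.64 = 5.0743, i.e. 5.07 to two decimal places.
The strong-case type prefers to separate.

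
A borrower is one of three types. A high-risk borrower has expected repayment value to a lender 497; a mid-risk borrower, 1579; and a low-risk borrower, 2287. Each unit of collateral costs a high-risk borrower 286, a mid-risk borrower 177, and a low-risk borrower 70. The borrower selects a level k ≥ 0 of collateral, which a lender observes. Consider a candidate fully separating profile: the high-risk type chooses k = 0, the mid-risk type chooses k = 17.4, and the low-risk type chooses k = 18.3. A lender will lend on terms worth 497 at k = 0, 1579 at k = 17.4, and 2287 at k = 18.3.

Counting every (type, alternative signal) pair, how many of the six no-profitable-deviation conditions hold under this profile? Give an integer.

Low-risk (own payoff 2287 − 70×18.3 = 1006): to k=0 gives 497 → no gain ✓; to k=17.4 gives 1579 − 70×17.4 = 361 → no gain ✓.
High-risk (own payoff 497): to k=17.4 gives 1579 − 286×17.4 = -3397.4 → no gain ✓; to k=18.3 gives 2287 − 286×18.3 = -2946.8 → no gain ✓.
Mid-risk (own payoff 1579 − 177×17.4 = -1500.8): to k=0 gives 497 → profitable ✗; to k=18.3 gives 2287 − 177×18.3 = -952.1 → profitable ✗.
4 of the 6 constraints hold; not an equilibrium.

4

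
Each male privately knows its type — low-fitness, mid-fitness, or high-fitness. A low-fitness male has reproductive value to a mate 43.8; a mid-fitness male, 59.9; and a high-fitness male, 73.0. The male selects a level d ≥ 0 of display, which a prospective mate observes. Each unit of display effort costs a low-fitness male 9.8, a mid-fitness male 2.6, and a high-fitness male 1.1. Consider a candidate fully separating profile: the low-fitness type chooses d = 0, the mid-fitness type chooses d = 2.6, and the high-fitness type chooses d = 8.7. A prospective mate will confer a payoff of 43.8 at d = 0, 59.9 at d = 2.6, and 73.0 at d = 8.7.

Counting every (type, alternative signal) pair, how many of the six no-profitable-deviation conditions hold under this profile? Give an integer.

Mid-fitness (own payoff 59.9 − 2.6×2.6 = 53.14): to d=0 gives 43.8 → no gain ✓; to d=8.7 gives 73.0 − 2.6×8.7 = 50.38 → no gain ✓.
High-fitness (own payoff 73.0 − 1.1×8.7 = 63.43): to d=0 gives 43.8 → no gain ✓; to d=2.6 gives 59.9 − 1.1×2.6 = 57.04 → no gain ✓.
Low-fitness (own payoff 43.8): to d=2.6 gives 59.9 − 9.8×2.6 = 34.42 → no gain ✓; to d=8.7 gives 73.0 − 9.8×8.7 = -12.26 → no gain ✓.
6 of the 6 constraints hold; this profile is a separating equilibrium.

6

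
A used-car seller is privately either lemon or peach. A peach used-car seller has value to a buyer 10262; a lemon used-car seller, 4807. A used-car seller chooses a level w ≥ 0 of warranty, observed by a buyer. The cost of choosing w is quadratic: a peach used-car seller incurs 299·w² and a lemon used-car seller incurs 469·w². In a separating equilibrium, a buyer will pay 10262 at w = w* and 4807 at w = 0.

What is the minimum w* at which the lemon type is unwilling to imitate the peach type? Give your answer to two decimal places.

3.41

The lemon type at w = 0 receives 4807; imitating at w* yields 10262 − 469·w*².
Indifference: 4807 = 10262 − 469·w*², so w*² = (10262 − 4807) / 469 ≈ 11.6311.
w* = √11.6311 ≈ 3.41.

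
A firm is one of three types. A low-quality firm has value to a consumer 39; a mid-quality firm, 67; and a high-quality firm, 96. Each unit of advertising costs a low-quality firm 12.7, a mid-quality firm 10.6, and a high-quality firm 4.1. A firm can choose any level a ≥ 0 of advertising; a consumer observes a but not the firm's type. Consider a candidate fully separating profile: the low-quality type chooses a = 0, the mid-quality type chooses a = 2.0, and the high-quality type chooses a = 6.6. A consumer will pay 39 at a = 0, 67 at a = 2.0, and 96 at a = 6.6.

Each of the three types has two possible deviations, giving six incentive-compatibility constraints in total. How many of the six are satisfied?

5

High-quality (own payoff 96 − 4.1×6.6 = 68.94): to a=0 gives 39 → no gain ✓; to a=2.0 gives 67 − 4.1×2.0 = 58.8 → no gain ✓.
Mid-quality (own payoff 67 − 10.6×2.0 = 45.8): to a=0 gives 39 → no gain ✓; to a=6.6 gives 96 − 10.6×6.6 = 26.04 → no gain ✓.
Low-quality (own payoff 39): to a=2.0 gives 67 − 12.7×2.0 = 41.6 → profitable ✗; to a=6.6 gives 96 − 12.7×6.6 = 12.18 → no gain ✓.
5 of the 6 constraints hold; not an equilibrium.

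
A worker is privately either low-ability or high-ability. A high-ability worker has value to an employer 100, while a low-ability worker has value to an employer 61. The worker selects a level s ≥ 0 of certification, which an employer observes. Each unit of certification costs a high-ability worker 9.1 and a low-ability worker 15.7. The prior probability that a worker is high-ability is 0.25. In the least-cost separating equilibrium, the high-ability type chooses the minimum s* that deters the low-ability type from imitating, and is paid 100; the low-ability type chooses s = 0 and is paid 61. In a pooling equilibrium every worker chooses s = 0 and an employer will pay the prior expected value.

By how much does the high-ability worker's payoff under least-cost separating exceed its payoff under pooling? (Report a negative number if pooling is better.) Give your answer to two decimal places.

Least-cost separating signal: s* solves 61 = 100 − 15.7·s*, so s* = (100 − 61)/15.7 ≈ 2.4841.
High-ability type's separating payoff: 100 − 9.1 × s* = 100 − 9.1 × (100 − 61)/15.7 = 100 − 354.9/15.7 ≈ 77.3949.
Pooling payoff: 0.25 × 100 + 0.75 × 61 = 70.75.
Difference: 77.3949 − 70.75 = 6.6449, i.e. 6.64 to two decimal places.
The high-ability type prefers to separate.

6.64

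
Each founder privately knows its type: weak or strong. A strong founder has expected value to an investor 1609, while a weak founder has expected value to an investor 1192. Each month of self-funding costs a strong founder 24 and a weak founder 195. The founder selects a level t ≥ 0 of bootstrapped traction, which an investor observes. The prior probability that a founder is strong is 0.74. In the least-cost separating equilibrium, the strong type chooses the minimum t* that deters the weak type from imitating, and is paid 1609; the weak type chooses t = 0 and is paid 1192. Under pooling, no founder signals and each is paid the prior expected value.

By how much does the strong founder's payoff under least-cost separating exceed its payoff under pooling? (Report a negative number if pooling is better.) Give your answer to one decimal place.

Least-cost separating signal: t* solves 1192 = 1609 − 195·t*, so t* = (1609 − 1192)/195 ≈ 2.1385.
Strong type's separating payoff: 1609 − 24 × t* = 1609 − 24 × (1609 − 1192)/195 = 1609 − 10008/195 ≈ 1557.677.
Pooling payoff: 0.74 × 1609 + 0.26 × 1192 = 1500.58.
Difference: 1557.677 − 1500.58 = 57.097, i.e. 57.1 to one decimal place.
The strong type prefers to separate.

57.1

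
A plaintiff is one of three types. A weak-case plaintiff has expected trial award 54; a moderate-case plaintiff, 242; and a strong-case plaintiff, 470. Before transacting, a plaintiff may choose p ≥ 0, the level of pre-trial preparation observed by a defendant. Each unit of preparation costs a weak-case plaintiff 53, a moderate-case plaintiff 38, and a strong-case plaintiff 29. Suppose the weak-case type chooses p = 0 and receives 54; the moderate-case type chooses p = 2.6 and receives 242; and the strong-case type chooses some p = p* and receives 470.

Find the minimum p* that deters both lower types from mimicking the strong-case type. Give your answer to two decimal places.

8.60

Moderate-case type (on-path payoff 242 − 38×2.6 = 143.2) won't mimic when 143.2 ≥ 470 − 38·p*, i.e. p* ≥ 8.60.
Weak-case type (on-path payoff 54) won't mimic when 54 ≥ 470 − 53·p*, i.e. p* ≥ 7.85.
Both must hold, so p* = max(7.85, 8.60) = 8.60. The moderate-case type's constraint binds.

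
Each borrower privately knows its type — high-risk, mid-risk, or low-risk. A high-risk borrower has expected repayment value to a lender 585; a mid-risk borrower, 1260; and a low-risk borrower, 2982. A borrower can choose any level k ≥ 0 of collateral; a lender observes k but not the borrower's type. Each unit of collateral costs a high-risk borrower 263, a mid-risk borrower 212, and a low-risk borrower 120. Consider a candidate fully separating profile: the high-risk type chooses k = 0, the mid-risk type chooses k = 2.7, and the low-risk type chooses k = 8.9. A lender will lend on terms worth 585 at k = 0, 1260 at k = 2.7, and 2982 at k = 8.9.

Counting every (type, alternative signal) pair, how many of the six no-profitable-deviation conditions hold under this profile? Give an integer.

Mid-risk (own payoff 1260 − 212×2.7 = 687.6): to k=0 gives 585 → no gain ✓; to k=8.9 gives 2982 − 212×8.9 = 1095.2 → profitable ✗.
High-risk (own payoff 585): to k=2.7 gives 1260 − 263×2.7 = 549.9 → no gain ✓; to k=8.9 gives 2982 − 263×8.9 = 641.3 → profitable ✗.
Low-risk (own payoff 2982 − 120×8.9 = 1914): to k=0 gives 585 → no gain ✓; to k=2.7 gives 1260 − 120×2.7 = 936 → no gain ✓.
4 of the 6 constraints hold; not an equilibrium.

4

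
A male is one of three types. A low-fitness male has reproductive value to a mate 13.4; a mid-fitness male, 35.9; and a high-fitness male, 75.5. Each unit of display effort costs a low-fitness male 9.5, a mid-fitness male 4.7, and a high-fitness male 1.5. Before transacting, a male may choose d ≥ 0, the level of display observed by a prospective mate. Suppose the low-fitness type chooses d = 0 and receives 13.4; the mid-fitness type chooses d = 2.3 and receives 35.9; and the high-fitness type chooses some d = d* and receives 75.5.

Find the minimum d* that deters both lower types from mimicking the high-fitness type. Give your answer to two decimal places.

Mid-fitness type (on-path payoff 35.9 − 4.7×2.3 = 25.09) won't mimic when 25.09 ≥ 75.5 − 4.7·d*, i.e. d* ≥ 10.73.
Low-fitness type (on-path payoff 13.4) won't mimic when 13.4 ≥ 75.5 − 9.5·d*, i.e. d* ≥ 6.54.
Both must hold, so d* = max(6.54, 10.73) = 10.73. The mid-fitness type's constraint binds.

10.73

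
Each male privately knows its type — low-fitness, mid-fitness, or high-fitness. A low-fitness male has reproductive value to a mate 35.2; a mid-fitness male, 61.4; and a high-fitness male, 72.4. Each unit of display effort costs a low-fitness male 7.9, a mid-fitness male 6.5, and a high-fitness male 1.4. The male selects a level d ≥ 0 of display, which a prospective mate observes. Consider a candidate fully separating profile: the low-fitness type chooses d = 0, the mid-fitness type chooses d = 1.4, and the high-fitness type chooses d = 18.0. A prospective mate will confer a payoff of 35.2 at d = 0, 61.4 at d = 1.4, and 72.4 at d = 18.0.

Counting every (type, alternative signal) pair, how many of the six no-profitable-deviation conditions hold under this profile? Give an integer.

Low-fitness (own payoff 35.2): to d=1.4 gives 61.4 − 7.9×1.4 = 50.34 → profitable ✗; to d=18.0 gives 72.4 − 7.9×18.0 = -69.8 → no gain ✓.
Mid-fitness (own payoff 61.4 − 6.5×1.4 = 52.3): to d=0 gives 35.2 → no gain ✓; to d=18.0 gives 72.4 − 6.5×18.0 = -44.6 → no gain ✓.
High-fitness (own payoff 72.4 − 1.4×18.0 = 47.2): to d=0 gives 35.2 → no gain ✓; to d=1.4 gives 61.4 − 1.4×1.4 = 59.44 → profitable ✗.
4 of the 6 constraints hold; not an equilibrium.

4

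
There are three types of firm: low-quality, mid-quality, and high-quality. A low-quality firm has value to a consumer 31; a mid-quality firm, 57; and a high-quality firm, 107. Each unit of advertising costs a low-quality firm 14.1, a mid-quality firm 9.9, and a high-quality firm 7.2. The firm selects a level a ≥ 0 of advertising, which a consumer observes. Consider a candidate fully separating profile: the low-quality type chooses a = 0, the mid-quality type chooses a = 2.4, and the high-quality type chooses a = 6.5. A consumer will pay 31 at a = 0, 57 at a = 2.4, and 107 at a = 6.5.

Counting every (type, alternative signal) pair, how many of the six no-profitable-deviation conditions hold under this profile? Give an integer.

High-quality (own payoff 107 − 7.2×6.5 = 60.2): to a=0 gives 31 → no gain ✓; to a=2.4 gives 57 − 7.2×2.4 = 39.72 → no gain ✓.
Low-quality (own payoff 31): to a=2.4 gives 57 − 14.1×2.4 = 23.16 → no gain ✓; to a=6.5 gives 107 − 14.1×6.5 = 15.35 → no gain ✓.
Mid-quality (own payoff 57 − 9.9×2.4 = 33.24): to a=0 gives 31 → no gain ✓; to a=6.5 gives 107 − 9.9×6.5 = 42.65 → profitable ✗.
5 of the 6 constraints hold; not an equilibrium.

5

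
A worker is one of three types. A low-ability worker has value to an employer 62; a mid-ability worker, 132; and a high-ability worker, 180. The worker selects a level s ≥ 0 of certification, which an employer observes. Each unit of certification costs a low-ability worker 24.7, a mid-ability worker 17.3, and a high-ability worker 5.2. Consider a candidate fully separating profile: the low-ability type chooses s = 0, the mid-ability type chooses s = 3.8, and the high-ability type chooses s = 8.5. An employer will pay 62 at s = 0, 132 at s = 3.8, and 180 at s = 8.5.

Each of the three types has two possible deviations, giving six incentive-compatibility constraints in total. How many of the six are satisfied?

Mid-ability (own payoff 132 − 17.3×3.8 = 66.26): to s=0 gives 62 → no gain ✓; to s=8.5 gives 180 − 17.3×8.5 = 32.95 → no gain ✓.
High-ability (own payoff 180 − 5.2×8.5 = 135.8): to s=0 gives 62 → no gain ✓; to s=3.8 gives 132 − 5.2×3.8 = 112.24 → no gain ✓.
Low-ability (own payoff 62): to s=3.8 gives 132 − 24.7×3.8 = 38.14 → no gain ✓; to s=8.5 gives 180 − 24.7×8.5 = -29.95 → no gain ✓.
6 of the 6 constraints hold; this profile is a separating equilibrium.

6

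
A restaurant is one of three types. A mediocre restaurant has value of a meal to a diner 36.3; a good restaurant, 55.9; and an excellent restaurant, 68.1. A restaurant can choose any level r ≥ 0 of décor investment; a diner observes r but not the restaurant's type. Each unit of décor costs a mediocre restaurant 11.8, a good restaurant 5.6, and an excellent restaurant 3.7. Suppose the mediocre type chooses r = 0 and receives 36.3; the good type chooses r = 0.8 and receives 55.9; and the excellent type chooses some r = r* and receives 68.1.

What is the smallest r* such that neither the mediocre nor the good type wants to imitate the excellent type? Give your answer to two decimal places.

2.98

Mediocre type (on-path payoff 36.3) won't mimic when 36.3 ≥ 68.1 − 11.8·r*, i.e. r* ≥ 2.69.
Good type (on-path payoff 55.9 − 5.6×0.8 = 51.42) won't mimic when 51.42 ≥ 68.1 − 5.6·r*, i.e. r* ≥ 2.98.
Both must hold, so r* = max(2.69, 2.98) = 2.98. The good type's constraint binds.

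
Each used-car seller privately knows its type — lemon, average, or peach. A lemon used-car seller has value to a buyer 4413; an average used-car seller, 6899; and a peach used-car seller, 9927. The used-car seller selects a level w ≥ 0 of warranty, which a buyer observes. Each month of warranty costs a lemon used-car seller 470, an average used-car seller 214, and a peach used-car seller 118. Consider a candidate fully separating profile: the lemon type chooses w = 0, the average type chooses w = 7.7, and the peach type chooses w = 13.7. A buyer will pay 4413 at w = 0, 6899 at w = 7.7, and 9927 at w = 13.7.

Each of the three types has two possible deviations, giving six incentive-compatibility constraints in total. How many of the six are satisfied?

5

Average (own payoff 6899 − 214×7.7 = 5251.2): to w=0 gives 4413 → no gain ✓; to w=13.7 gives 9927 − 214×13.7 = 6995.2 → profitable ✗.
Peach (own payoff 9927 − 118×13.7 = 8310.4): to w=0 gives 4413 → no gain ✓; to w=7.7 gives 6899 − 118×7.7 = 5990.4 → no gain ✓.
Lemon (own payoff 4413): to w=7.7 gives 6899 − 470×7.7 = 3280 → no gain ✓; to w=13.7 gives 9927 − 470×13.7 = 3488 → no gain ✓.
5 of the 6 constraints hold; not an equilibrium.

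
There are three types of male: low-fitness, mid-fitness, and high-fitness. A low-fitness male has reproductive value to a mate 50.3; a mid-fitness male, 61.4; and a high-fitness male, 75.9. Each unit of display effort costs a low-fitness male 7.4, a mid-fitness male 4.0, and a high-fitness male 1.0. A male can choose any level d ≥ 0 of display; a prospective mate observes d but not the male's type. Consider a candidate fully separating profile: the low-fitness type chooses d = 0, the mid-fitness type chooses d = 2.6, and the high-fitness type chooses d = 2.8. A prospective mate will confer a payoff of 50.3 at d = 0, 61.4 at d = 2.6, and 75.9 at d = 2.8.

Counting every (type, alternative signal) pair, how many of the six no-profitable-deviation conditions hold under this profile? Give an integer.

Low-fitness (own payoff 50.3): to d=2.6 gives 61.4 − 7.4×2.6 = 42.16 → no gain ✓; to d=2.8 gives 75.9 − 7.4×2.8 = 55.18 → profitable ✗.
Mid-fitness (own payoff 61.4 − 4.0×2.6 = 51): to d=0 gives 50.3 → no gain ✓; to d=2.8 gives 75.9 − 4.0×2.8 = 64.7 → profitable ✗.
High-fitness (own payoff 75.9 − 1.0×2.8 = 73.1): to d=0 gives 50.3 → no gain ✓; to d=2.6 gives 61.4 − 1.0×2.6 = 58.8 → no gain ✓.
4 of the 6 constraints hold; not an equilibrium.

4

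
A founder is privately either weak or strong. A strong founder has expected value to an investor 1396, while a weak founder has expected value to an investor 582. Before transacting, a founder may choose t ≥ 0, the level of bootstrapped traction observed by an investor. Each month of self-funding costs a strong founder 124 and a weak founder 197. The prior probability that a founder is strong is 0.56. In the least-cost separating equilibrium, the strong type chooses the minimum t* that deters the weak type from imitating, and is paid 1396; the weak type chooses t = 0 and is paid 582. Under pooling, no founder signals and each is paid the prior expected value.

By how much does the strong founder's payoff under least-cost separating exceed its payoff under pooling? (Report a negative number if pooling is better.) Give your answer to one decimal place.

Least-cost separating signal: t* solves 582 = 1396 − 197·t*, so t* = (1396 − 582)/197 ≈ 4.1320.
Strong type's separating payoff: 1396 − 124 × t* = 1396 − 124 × (1396 − 582)/197 = 1396 − 100936/197 ≈ 883.635.
Pooling payoff: 0.56 × 1396 + 0.44 × 582 = 1037.84.
Difference: 883.635 − 1037.84 = -154.205, i.e. -154.2 to one decimal place.
The strong type would prefer the pooling outcome.

-154.2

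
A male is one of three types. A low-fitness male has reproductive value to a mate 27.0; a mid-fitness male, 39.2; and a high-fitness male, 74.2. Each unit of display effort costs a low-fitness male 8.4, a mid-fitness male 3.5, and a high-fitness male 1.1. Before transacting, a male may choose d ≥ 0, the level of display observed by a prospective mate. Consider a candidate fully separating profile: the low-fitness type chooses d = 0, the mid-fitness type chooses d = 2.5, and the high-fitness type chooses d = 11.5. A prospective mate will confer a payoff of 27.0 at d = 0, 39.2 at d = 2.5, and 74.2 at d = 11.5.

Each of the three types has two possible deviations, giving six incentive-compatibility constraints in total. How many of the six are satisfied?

5

Mid-fitness (own payoff 39.2 − 3.5×2.5 = 30.45): to d=0 gives 27.0 → no gain ✓; to d=11.5 gives 74.2 − 3.5×11.5 = 33.95 → profitable ✗.
Low-fitness (own payoff 27.0): to d=2.5 gives 39.2 − 8.4×2.5 = 18.2 → no gain ✓; to d=11.5 gives 74.2 − 8.4×11.5 = -22.4 → no gain ✓.
High-fitness (own payoff 74.2 − 1.1×11.5 = 61.55): to d=0 gives 27.0 → no gain ✓; to d=2.5 gives 39.2 − 1.1×2.5 = 36.45 → no gain ✓.
5 of the 6 constraints hold; not an equilibrium.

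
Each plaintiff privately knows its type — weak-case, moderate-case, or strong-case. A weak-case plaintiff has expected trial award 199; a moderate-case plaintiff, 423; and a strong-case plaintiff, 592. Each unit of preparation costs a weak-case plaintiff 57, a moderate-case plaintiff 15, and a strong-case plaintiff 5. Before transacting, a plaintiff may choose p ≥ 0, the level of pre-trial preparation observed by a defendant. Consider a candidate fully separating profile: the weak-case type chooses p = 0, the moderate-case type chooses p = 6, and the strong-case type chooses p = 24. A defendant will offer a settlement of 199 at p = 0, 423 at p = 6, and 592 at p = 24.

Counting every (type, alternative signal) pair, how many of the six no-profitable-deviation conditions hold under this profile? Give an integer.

Moderate-case (own payoff 423 − 15×6 = 333): to p=0 gives 199 → no gain ✓; to p=24 gives 592 − 15×24 = 232 → no gain ✓.
Strong-case (own payoff 592 − 5×24 = 472): to p=0 gives 199 → no gain ✓; to p=6 gives 423 − 5×6 = 393 → no gain ✓.
Weak-case (own payoff 199): to p=6 gives 423 − 57×6 = 81 → no gain ✓; to p=24 gives 592 − 57×24 = -776 → no gain ✓.
6 of the 6 constraints hold; this profile is a separating equilibrium.

6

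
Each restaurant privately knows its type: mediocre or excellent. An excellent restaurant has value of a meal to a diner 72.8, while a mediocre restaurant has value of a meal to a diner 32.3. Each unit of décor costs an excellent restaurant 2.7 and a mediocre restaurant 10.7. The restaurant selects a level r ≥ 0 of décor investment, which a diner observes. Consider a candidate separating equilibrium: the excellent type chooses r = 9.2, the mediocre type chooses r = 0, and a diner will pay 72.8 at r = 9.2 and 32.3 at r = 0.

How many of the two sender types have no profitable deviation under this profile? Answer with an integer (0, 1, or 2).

2

Excellent type: signal → 72.8 − 2.7 × 9.2 = 47.96; deviate to 0 → 32.3. IC holds (47.96 ≥ 32.3).
Mediocre type: stay at 0 → 32.3; mimic → 72.8 − 10.7 × 9.2 = -25.64. IC holds (32.3 ≥ -25.64).
2 of 2 constraints hold, so this is a separating equilibrium.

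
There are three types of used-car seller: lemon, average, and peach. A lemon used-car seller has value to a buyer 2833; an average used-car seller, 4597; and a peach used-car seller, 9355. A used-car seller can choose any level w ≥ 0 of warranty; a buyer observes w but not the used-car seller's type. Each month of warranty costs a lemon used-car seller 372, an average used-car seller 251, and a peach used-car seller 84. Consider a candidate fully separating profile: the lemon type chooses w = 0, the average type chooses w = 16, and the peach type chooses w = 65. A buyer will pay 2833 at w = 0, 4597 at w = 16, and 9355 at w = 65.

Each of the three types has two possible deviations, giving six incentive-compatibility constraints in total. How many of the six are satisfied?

5

Average (own payoff 4597 − 251×16 = 581): to w=0 gives 2833 → profitable ✗; to w=65 gives 9355 − 251×65 = -6960 → no gain ✓.
Peach (own payoff 9355 − 84×65 = 3895): to w=0 gives 2833 → no gain ✓; to w=16 gives 4597 − 84×16 = 3253 → no gain ✓.
Lemon (own payoff 2833): to w=16 gives 4597 − 372×16 = -1355 → no gain ✓; to w=65 gives 9355 − 372×65 = -14825 → no gain ✓.
5 of the 6 constraints hold; not an equilibrium.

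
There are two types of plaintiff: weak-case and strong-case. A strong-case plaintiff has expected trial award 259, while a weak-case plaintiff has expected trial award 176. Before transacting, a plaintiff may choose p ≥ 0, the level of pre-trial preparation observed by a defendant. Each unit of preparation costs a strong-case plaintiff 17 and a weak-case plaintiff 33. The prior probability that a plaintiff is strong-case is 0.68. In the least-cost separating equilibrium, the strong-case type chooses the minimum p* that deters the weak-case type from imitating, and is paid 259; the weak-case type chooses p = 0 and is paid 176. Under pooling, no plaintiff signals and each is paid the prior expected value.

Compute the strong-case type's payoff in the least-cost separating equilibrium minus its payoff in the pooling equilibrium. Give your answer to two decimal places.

Least-cost separating signal: p* solves 176 = 259 − 33·p*, so p* = (259 − 176)/33 ≈ 2.5152.
Strong-case type's separating payoff: 259 − 17 × p* = 259 − 17 × (259 − 176)/33 = 259 − 1411/33 ≈ 216.2424.
Pooling payoff: 0.68 × 259 + 0.32 × 176 = 232.44.
Difference: 216.2424 − 232.44 = -16.1976, i.e. -16.20 to two decimal places.
The strong-case type would prefer the pooling outcome.

-16.20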